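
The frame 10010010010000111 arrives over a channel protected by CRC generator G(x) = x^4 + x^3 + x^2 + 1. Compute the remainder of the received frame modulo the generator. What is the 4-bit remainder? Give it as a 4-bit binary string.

0100

Modulo-2 division of 10010010010000111 by 11101:
  pos 0: 10010 XOR 11101 = 01111
  pos 1: 11110 XOR 11101 = 00011
  pos 4: 11100 XOR 11101 = 00001
  pos 8: 11000 XOR 11101 = 00101
  pos 10: 10101 XOR 11101 = 01000
  pos 11: 10001 XOR 11101 = 01100
  pos 12: 11001 XOR 11101 = 00100
Remainder = 0100 (nonzero — an error is detected).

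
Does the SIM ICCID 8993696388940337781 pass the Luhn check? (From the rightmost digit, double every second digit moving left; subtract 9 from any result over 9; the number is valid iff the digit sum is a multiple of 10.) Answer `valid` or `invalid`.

valid

From the right, keep odd positions and double even positions (subtract 9 from any doubled value over 9):
  doubled (positions 2,4,...): 7 5 6 8 7 6 9 6 9 → sum 63
  kept (positions 1,3,...): 1 7 3 0 9 8 6 6 9 8 → sum 57
Total = 120.
120 mod 10 = 0, so the number is valid.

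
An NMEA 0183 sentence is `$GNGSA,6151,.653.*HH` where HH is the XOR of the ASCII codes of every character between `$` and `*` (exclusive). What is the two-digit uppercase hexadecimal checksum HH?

6F

XOR the ASCII codes of the payload characters:
  'G' = 0x47 → acc = 0x47
  'N' = 0x4E → acc = 0x09
  'G' = 0x47 → acc = 0x4E
  'S' = 0x53 → acc = 0x1D
  'A' = 0x41 → acc = 0x5C
  ',' = 0x2C → acc = 0x70
  '6' = 0x36 → acc = 0x46
  '1' = 0x31 → acc = 0x77
  '5' = 0x35 → acc = 0x42
  '1' = 0x31 → acc = 0x73
  ',' = 0x2C → acc = 0x5F
  '.' = 0x2E → acc = 0x71
  '6' = 0x36 → acc = 0x47
  '5' = 0x35 → acc = 0x72
  '3' = 0x33 → acc = 0x41
  '.' = 0x2E → acc = 0x6F
Checksum = 0x6F.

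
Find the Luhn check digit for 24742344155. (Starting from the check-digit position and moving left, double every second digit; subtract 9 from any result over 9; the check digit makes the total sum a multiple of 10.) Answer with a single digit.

6

Partial digits right→left: 5 5 1 4 4 3 2 4 7 4 2
Double every second digit counting from the check-digit position (so the 1st, 3rd, 5th, ... of the partial from the right).
  doubled (with −9 where >9): 1 2 8 4 5 4 → sum 24
  kept as-is: 5 4 3 4 4 → sum 20
Total = 24 + 20 = 44.
Check digit = (10 − (44 mod 10)) mod 10 = 6.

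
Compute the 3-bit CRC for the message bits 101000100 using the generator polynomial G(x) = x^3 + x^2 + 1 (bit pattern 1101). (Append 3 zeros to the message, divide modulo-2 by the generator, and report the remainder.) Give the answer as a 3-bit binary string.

000

Append 3 zeros: 101000100000. Divide by 1101 (XOR where the leading bit is 1):
  pos 0: 1010 XOR 1101 = 0111
  pos 1: 1110 XOR 1101 = 0011
  pos 3: 1101 XOR 1101 = 0000
Remainder (last 3 bits) = 000. This is the CRC / FCS.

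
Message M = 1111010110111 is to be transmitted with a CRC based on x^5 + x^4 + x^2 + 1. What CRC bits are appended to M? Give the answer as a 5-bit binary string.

11110

Append 5 zeros: 111101011011100000. Divide by 110101 (XOR where the leading bit is 1):
  pos 0: 111101 XOR 110101 = 001000
  pos 2: 100001 XOR 110101 = 010100
  pos 3: 101001 XOR 110101 = 011100
  pos 4: 111000 XOR 110101 = 001101
  pos 6: 110111 XOR 110101 = 000010
  pos 10: 101000 XOR 110101 = 011101
  pos 11: 111010 XOR 110101 = 001111
Remainder (last 5 bits) = 11110. This is the CRC / FCS.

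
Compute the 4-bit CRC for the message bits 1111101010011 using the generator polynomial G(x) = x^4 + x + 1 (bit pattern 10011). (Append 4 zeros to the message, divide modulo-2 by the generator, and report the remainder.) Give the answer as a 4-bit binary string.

1111

Append 4 zeros: 11111010100110000. Divide by 10011 (XOR where the leading bit is 1):
  pos 0: 11111 XOR 10011 = 01100
  pos 1: 11000 XOR 10011 = 01011
  pos 2: 10111 XOR 10011 = 00100
  pos 4: 10001 XOR 10011 = 00010
  pos 7: 10001 XOR 10011 = 00010
  pos 10: 10100 XOR 10011 = 00111
  pos 12: 11100 XOR 10011 = 01111
Remainder (last 4 bits) = 1111. This is the CRC / FCS.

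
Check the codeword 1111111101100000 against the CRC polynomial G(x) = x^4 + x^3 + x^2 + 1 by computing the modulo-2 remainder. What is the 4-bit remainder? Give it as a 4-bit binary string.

Modulo-2 division of 1111111101100000 by 11101:
  pos 0: 11111 XOR 11101 = 00010
  pos 3: 10111 XOR 11101 = 01010
  pos 4: 10100 XOR 11101 = 01001
  pos 5: 10011 XOR 11101 = 01110
  pos 6: 11101 XOR 11101 = 00000
Remainder = 0000 (zero — the frame passes the CRC check).

0000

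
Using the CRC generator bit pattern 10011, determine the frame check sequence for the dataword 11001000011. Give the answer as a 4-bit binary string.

Append 4 zeros: 110010000110000. Divide by 10011 (XOR where the leading bit is 1):
  pos 0: 11001 XOR 10011 = 01010
  pos 1: 10100 XOR 10011 = 00111
  pos 3: 11100 XOR 10011 = 01111
  pos 4: 11110 XOR 10011 = 01101
  pos 5: 11011 XOR 10011 = 01000
  pos 6: 10001 XOR 10011 = 00010
  pos 9: 10000 XOR 10011 = 00011
Remainder (last 4 bits) = 0110. This is the CRC / FCS.

0110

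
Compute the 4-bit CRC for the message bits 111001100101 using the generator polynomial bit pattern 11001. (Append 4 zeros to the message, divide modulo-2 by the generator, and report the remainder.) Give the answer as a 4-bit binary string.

Append 4 zeros: 1110011001010000. Divide by 11001 (XOR where the leading bit is 1):
  pos 0: 11100 XOR 11001 = 00101
  pos 2: 10111 XOR 11001 = 01110
  pos 3: 11100 XOR 11001 = 00101
  pos 5: 10101 XOR 11001 = 01100
  pos 6: 11000 XOR 11001 = 00001
  pos 10: 11000 XOR 11001 = 00001
Remainder (last 4 bits) = 0010. This is the CRC / FCS.

0010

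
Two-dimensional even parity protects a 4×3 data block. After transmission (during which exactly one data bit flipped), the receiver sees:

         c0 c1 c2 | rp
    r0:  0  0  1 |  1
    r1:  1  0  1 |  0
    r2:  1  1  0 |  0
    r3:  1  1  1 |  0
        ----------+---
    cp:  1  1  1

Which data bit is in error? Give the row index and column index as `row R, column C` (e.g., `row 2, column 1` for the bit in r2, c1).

row 3, column 1

Recompute each row's even parity and compare to rp:
  r0: data parity 1, sent rp 1 → ok
  r1: data parity 0, sent rp 0 → ok
  r2: data parity 0, sent rp 0 → ok
  r3: data parity 1, sent rp 0 → mismatch
Recompute each column's even parity and compare to cp:
  c0: data parity 1, sent cp 1 → ok
  c1: data parity 0, sent cp 1 → mismatch
  c2: data parity 1, sent cp 1 → ok
Exactly one row (r3) and one column (c1) fail → the flipped bit is at their intersection.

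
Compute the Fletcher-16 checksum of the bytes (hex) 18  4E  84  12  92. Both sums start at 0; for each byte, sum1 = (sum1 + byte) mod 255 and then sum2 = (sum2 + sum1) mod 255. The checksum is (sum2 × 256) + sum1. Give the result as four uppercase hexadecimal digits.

Running sums (mod 255):
  after byte 0 (18): sum1=24, sum2=24
  after byte 1 (4E): sum1=102, sum2=126
  after byte 2 (84): sum1=234, sum2=105
  after byte 3 (12): sum1=252, sum2=102
  after byte 4 (92): sum1=143, sum2=245
Checksum = sum2·256 + sum1 = 245·256 + 143 = 62863 = 0xF58F.

F58F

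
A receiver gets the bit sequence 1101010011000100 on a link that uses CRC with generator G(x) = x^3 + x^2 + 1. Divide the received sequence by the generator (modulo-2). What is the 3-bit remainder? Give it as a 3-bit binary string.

110

Modulo-2 division of 1101010011000100 by 1101:
  pos 0: 1101 XOR 1101 = 0000
  pos 5: 1001 XOR 1101 = 0100
  pos 6: 1001 XOR 1101 = 0100
  pos 7: 1000 XOR 1101 = 0101
  pos 8: 1010 XOR 1101 = 0111
  pos 9: 1110 XOR 1101 = 0011
  pos 11: 1110 XOR 1101 = 0011
Remainder = 110 (nonzero — an error is detected).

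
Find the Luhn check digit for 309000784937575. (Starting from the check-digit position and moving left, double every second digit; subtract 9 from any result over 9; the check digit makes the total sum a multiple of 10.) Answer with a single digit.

Partial digits right→left: 5 7 5 7 3 9 4 8 7 0 0 0 9 0 3
Double every second digit counting from the check-digit position (so the 1st, 3rd, 5th, ... of the partial from the right).
  doubled (with −9 where >9): 1 1 6 8 5 0 9 6 → sum 36
  kept as-is: 7 7 9 8 0 0 0 → sum 31
Total = 36 + 31 = 67.
Check digit = (10 − (67 mod 10)) mod 10 = 3.

3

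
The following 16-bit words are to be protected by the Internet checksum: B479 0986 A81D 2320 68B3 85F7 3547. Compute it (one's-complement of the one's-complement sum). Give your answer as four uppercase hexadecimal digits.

52D0

One's-complement addition (fold any carry out of bit 15 back into bit 0):
  0xB479 + 0x0986 = 0x0BDFF
  0xBDFF + 0xA81D = 0x1661C → wrap carry → 0x661D
  0x661D + 0x2320 = 0x0893D
  0x893D + 0x68B3 = 0x0F1F0
  0xF1F0 + 0x85F7 = 0x177E7 → wrap carry → 0x77E8
  0x77E8 + 0x3547 = 0x0AD2F
One's-complement sum = 0xAD2F.
Checksum = ~0xAD2F & 0xFFFF = 0x52D0.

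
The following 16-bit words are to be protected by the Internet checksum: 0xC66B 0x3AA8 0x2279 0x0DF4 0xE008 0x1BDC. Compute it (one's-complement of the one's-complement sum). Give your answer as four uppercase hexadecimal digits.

One's-complement addition (fold any carry out of bit 15 back into bit 0):
  0xC66B + 0x3AA8 = 0x10113 → wrap carry → 0x0114
  0x0114 + 0x2279 = 0x0238D
  0x238D + 0x0DF4 = 0x03181
  0x3181 + 0xE008 = 0x11189 → wrap carry → 0x118A
  0x118A + 0x1BDC = 0x02D66
One's-complement sum = 0x2D66.
Checksum = ~0x2D66 & 0xFFFF = 0xD299.

D299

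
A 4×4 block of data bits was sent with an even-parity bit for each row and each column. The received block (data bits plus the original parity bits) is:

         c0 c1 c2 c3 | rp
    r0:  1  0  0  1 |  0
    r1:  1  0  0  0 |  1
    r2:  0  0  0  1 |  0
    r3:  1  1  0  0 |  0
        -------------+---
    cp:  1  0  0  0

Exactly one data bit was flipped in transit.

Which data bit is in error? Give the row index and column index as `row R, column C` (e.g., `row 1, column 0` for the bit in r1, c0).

Recompute each row's even parity and compare to rp:
  r0: data parity 0, sent rp 0 → ok
  r1: data parity 1, sent rp 1 → ok
  r2: data parity 1, sent rp 0 → mismatch
  r3: data parity 0, sent rp 0 → ok
Recompute each column's even parity and compare to cp:
  c0: data parity 1, sent cp 1 → ok
  c1: data parity 1, sent cp 0 → mismatch
  c2: data parity 0, sent cp 0 → ok
  c3: data parity 0, sent cp 0 → ok
Exactly one row (r2) and one column (c1) fail → the flipped bit is at their intersection.

row 2, column 1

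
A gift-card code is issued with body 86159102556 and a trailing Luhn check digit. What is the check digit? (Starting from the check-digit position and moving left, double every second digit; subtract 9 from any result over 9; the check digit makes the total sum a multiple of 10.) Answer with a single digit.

9

Partial digits right→left: 6 5 5 2 0 1 9 5 1 6 8
Double every second digit counting from the check-digit position (so the 1st, 3rd, 5th, ... of the partial from the right).
  doubled (with −9 where >9): 3 1 0 9 2 7 → sum 22
  kept as-is: 5 2 1 5 6 → sum 19
Total = 22 + 19 = 41.
Check digit = (10 − (41 mod 10)) mod 10 = 9.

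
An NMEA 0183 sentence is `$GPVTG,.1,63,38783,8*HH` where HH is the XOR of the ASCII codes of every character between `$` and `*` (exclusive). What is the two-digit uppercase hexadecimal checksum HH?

47

XOR the ASCII codes of the payload characters:
  'G' = 0x47 → acc = 0x47
  'P' = 0x50 → acc = 0x17
  'V' = 0x56 → acc = 0x41
  'T' = 0x54 → acc = 0x15
  'G' = 0x47 → acc = 0x52
  ',' = 0x2C → acc = 0x7E
  '.' = 0x2E → acc = 0x50
  '1' = 0x31 → acc = 0x61
  ',' = 0x2C → acc = 0x4D
  '6' = 0x36 → acc = 0x7B
  '3' = 0x33 → acc = 0x48
  ',' = 0x2C → acc = 0x64
  '3' = 0x33 → acc = 0x57
  '8' = 0x38 → acc = 0x6F
  '7' = 0x37 → acc = 0x58
  '8' = 0x38 → acc = 0x60
  '3' = 0x33 → acc = 0x53
  ',' = 0x2C → acc = 0x7F
  '8' = 0x38 → acc = 0x47
Checksum = 0x47.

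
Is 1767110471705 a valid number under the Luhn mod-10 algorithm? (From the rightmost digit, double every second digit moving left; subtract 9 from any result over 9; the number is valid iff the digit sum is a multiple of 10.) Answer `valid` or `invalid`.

From the right, keep odd positions and double even positions (subtract 9 from any doubled value over 9):
  doubled (positions 2,4,...): 0 2 8 2 5 5 → sum 22
  kept (positions 1,3,...): 5 7 7 0 1 6 1 → sum 27
Total = 49.
49 mod 10 = 9, so the number is invalid.

invalid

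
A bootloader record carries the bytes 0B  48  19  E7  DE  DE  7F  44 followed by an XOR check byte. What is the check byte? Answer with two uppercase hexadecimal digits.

XOR the bytes together:
  start with 0x0B
  0x0B ⊕ 0x48 = 0x43
  0x43 ⊕ 0x19 = 0x5A
  0x5A ⊕ 0xE7 = 0xBD
  0xBD ⊕ 0xDE = 0x63
  0x63 ⊕ 0xDE = 0xBD
  0xBD ⊕ 0x7F = 0xC2
  0xC2 ⊕ 0x44 = 0x86

86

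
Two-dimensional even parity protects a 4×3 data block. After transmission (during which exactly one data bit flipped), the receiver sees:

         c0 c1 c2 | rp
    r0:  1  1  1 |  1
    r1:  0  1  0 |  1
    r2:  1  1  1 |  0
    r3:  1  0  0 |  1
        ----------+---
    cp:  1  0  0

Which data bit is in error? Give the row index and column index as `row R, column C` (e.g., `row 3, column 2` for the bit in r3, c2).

Recompute each row's even parity and compare to rp:
  r0: data parity 1, sent rp 1 → ok
  r1: data parity 1, sent rp 1 → ok
  r2: data parity 1, sent rp 0 → mismatch
  r3: data parity 1, sent rp 1 → ok
Recompute each column's even parity and compare to cp:
  c0: data parity 1, sent cp 1 → ok
  c1: data parity 1, sent cp 0 → mismatch
  c2: data parity 0, sent cp 0 → ok
Exactly one row (r2) and one column (c1) fail → the flipped bit is at their intersection.

row 2, column 1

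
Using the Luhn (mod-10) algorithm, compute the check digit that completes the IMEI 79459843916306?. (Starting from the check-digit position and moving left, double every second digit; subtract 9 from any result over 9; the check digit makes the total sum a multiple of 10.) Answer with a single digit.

Partial digits right→left: 6 0 3 6 1 9 3 4 8 9 5 4 9 7
Double every second digit counting from the check-digit position (so the 1st, 3rd, 5th, ... of the partial from the right).
  doubled (with −9 where >9): 3 6 2 6 7 1 9 → sum 34
  kept as-is: 0 6 9 4 9 4 7 → sum 39
Total = 34 + 39 = 73.
Check digit = (10 − (73 mod 10)) mod 10 = 7.

7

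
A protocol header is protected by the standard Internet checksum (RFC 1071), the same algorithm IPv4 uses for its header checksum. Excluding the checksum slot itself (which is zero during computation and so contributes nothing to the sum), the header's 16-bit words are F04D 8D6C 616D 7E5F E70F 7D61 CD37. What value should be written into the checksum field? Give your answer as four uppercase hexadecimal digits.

One's-complement addition (fold any carry out of bit 15 back into bit 0):
  0xF04D + 0x8D6C = 0x17DB9 → wrap carry → 0x7DBA
  0x7DBA + 0x616D = 0x0DF27
  0xDF27 + 0x7E5F = 0x15D86 → wrap carry → 0x5D87
  0x5D87 + 0xE70F = 0x14496 → wrap carry → 0x4497
  0x4497 + 0x7D61 = 0x0C1F8
  0xC1F8 + 0xCD37 = 0x18F2F → wrap carry → 0x8F30
One's-complement sum = 0x8F30.
Checksum = ~0x8F30 & 0xFFFF = 0x70CF.

70CF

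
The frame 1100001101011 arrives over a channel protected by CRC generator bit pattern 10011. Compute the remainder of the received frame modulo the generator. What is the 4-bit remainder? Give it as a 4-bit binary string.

0000

Modulo-2 division of 1100001101011 by 10011:
  pos 0: 11000 XOR 10011 = 01011
  pos 1: 10110 XOR 10011 = 00101
  pos 3: 10111 XOR 10011 = 00100
  pos 5: 10001 XOR 10011 = 00010
  pos 8: 10011 XOR 10011 = 00000
Remainder = 0000 (zero — the frame passes the CRC check).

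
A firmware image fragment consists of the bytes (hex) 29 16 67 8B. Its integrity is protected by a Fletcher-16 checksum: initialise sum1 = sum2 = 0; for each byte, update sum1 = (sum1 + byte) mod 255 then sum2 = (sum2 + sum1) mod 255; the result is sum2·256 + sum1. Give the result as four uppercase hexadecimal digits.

4132

Running sums (mod 255):
  after byte 0 (29): sum1=41, sum2=41
  after byte 1 (16): sum1=63, sum2=104
  after byte 2 (67): sum1=166, sum2=15
  after byte 3 (8B): sum1=50, sum2=65
Checksum = sum2·256 + sum1 = 65·256 + 50 = 16690 = 0x4132.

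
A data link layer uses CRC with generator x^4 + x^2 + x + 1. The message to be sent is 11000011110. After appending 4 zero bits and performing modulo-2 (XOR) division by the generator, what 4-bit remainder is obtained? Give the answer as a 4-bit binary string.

1100

Append 4 zeros: 110000111100000. Divide by 10111 (XOR where the leading bit is 1):
  pos 0: 11000 XOR 10111 = 01111
  pos 1: 11110 XOR 10111 = 01001
  pos 2: 10011 XOR 10111 = 00100
  pos 4: 10011 XOR 10111 = 00100
  pos 6: 10010 XOR 10111 = 00101
  pos 8: 10100 XOR 10111 = 00011
Remainder (last 4 bits) = 1100. This is the CRC / FCS.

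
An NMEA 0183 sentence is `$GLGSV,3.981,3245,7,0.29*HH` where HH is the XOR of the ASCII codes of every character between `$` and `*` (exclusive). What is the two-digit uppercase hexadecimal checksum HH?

46

XOR the ASCII codes of the payload characters:
  'G' = 0x47 → acc = 0x47
  'L' = 0x4C → acc = 0x0B
  'G' = 0x47 → acc = 0x4C
  'S' = 0x53 → acc = 0x1F
  'V' = 0x56 → acc = 0x49
  ',' = 0x2C → acc = 0x65
  '3' = 0x33 → acc = 0x56
  '.' = 0x2E → acc = 0x78
  '9' = 0x39 → acc = 0x41
  '8' = 0x38 → acc = 0x79
  '1' = 0x31 → acc = 0x48
  ',' = 0x2C → acc = 0x64
  '3' = 0x33 → acc = 0x57
  '2' = 0x32 → acc = 0x65
  '4' = 0x34 → acc = 0x51
  '5' = 0x35 → acc = 0x64
  ',' = 0x2C → acc = 0x48
  '7' = 0x37 → acc = 0x7F
  ',' = 0x2C → acc = 0x53
  '0' = 0x30 → acc = 0x63
  '.' = 0x2E → acc = 0x4D
  '2' = 0x32 → acc = 0x7F
  '9' = 0x39 → acc = 0x46
Checksum = 0x46.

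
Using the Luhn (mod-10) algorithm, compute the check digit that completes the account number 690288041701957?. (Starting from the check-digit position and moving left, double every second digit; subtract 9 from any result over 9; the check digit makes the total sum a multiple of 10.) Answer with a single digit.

8

Partial digits right→left: 7 5 9 1 0 7 1 4 0 8 8 2 0 9 6
Double every second digit counting from the check-digit position (so the 1st, 3rd, 5th, ... of the partial from the right).
  doubled (with −9 where >9): 5 9 0 2 0 7 0 3 → sum 26
  kept as-is: 5 1 7 4 8 2 9 → sum 36
Total = 26 + 36 = 62.
Check digit = (10 − (62 mod 10)) mod 10 = 8.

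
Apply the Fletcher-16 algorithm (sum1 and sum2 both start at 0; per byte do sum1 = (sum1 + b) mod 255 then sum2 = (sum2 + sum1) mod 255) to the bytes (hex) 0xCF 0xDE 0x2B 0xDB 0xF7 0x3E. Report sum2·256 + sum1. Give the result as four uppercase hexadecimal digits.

A7EB

Running sums (mod 255):
  after byte 0 (0xCF): sum1=207, sum2=207
  after byte 1 (0xDE): sum1=174, sum2=126
  after byte 2 (0x2B): sum1=217, sum2=88
  after byte 3 (0xDB): sum1=181, sum2=14
  after byte 4 (0xF7): sum1=173, sum2=187
  after byte 5 (0x3E): sum1=235, sum2=167
Checksum = sum2·256 + sum1 = 167·256 + 235 = 42987 = 0xA7EB.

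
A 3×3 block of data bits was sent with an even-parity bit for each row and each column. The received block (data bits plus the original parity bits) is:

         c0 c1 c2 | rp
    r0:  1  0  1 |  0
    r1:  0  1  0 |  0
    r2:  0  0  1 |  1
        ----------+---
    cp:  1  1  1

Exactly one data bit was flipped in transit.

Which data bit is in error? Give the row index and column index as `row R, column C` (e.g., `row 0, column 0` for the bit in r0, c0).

Recompute each row's even parity and compare to rp:
  r0: data parity 0, sent rp 0 → ok
  r1: data parity 1, sent rp 0 → mismatch
  r2: data parity 1, sent rp 1 → ok
Recompute each column's even parity and compare to cp:
  c0: data parity 1, sent cp 1 → ok
  c1: data parity 1, sent cp 1 → ok
  c2: data parity 0, sent cp 1 → mismatch
Exactly one row (r1) and one column (c2) fail → the flipped bit is at their intersection.

row 1, column 2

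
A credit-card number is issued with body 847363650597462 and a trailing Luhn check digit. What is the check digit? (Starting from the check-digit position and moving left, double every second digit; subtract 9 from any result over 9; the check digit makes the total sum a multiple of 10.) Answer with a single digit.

Partial digits right→left: 2 6 4 7 9 5 0 5 6 3 6 3 7 4 8
Double every second digit counting from the check-digit position (so the 1st, 3rd, 5th, ... of the partial from the right).
  doubled (with −9 where >9): 4 8 9 0 3 3 5 7 → sum 39
  kept as-is: 6 7 5 5 3 3 4 → sum 33
Total = 39 + 33 = 72.
Check digit = (10 − (72 mod 10)) mod 10 = 8.

8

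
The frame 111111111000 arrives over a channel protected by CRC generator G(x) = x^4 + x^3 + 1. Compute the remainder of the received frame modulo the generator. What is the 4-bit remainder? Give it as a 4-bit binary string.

1110

Modulo-2 division of 111111111000 by 11001:
  pos 0: 11111 XOR 11001 = 00110
  pos 2: 11011 XOR 11001 = 00010
  pos 5: 10110 XOR 11001 = 01111
  pos 6: 11110 XOR 11001 = 00111
Remainder = 1110 (nonzero — an error is detected).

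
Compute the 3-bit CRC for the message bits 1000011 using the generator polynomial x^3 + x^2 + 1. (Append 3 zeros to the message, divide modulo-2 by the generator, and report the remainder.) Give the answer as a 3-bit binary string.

110

Append 3 zeros: 1000011000. Divide by 1101 (XOR where the leading bit is 1):
  pos 0: 1000 XOR 1101 = 0101
  pos 1: 1010 XOR 1101 = 0111
  pos 2: 1111 XOR 1101 = 0010
  pos 4: 1010 XOR 1101 = 0111
  pos 5: 1110 XOR 1101 = 0011
Remainder (last 3 bits) = 110. This is the CRC / FCS.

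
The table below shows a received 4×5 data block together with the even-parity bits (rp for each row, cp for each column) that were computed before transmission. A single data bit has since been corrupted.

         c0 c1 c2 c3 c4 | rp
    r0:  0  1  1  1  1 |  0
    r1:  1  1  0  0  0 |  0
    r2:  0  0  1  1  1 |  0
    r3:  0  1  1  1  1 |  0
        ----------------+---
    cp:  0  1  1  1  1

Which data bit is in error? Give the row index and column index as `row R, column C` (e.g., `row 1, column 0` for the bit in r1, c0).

Recompute each row's even parity and compare to rp:
  r0: data parity 0, sent rp 0 → ok
  r1: data parity 0, sent rp 0 → ok
  r2: data parity 1, sent rp 0 → mismatch
  r3: data parity 0, sent rp 0 → ok
Recompute each column's even parity and compare to cp:
  c0: data parity 1, sent cp 0 → mismatch
  c1: data parity 1, sent cp 1 → ok
  c2: data parity 1, sent cp 1 → ok
  c3: data parity 1, sent cp 1 → ok
  c4: data parity 1, sent cp 1 → ok
Exactly one row (r2) and one column (c0) fail → the flipped bit is at their intersection.

row 2, column 0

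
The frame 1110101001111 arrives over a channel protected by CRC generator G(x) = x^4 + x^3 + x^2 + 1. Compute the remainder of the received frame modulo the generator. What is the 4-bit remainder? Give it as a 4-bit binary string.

0001

Modulo-2 division of 1110101001111 by 11101:
  pos 0: 11101 XOR 11101 = 00000
  pos 6: 10011 XOR 11101 = 01110
  pos 7: 11101 XOR 11101 = 00000
Remainder = 0001 (nonzero — an error is detected).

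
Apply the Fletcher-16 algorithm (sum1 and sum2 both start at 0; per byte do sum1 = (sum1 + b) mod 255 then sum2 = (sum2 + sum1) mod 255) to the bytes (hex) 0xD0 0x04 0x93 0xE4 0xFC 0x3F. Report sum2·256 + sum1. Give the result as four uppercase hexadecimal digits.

Running sums (mod 255):
  after byte 0 (0xD0): sum1=208, sum2=208
  after byte 1 (0x04): sum1=212, sum2=165
  after byte 2 (0x93): sum1=104, sum2=14
  after byte 3 (0xE4): sum1=77, sum2=91
  after byte 4 (0xFC): sum1=74, sum2=165
  after byte 5 (0x3F): sum1=137, sum2=47
Checksum = sum2·256 + sum1 = 47·256 + 137 = 12169 = 0x2F89.

2F89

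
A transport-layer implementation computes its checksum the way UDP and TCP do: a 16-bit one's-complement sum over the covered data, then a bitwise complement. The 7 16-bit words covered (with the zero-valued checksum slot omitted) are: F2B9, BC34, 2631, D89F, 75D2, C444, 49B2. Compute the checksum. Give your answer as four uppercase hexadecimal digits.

One's-complement addition (fold any carry out of bit 15 back into bit 0):
  0xF2B9 + 0xBC34 = 0x1AEED → wrap carry → 0xAEEE
  0xAEEE + 0x2631 = 0x0D51F
  0xD51F + 0xD89F = 0x1ADBE → wrap carry → 0xADBF
  0xADBF + 0x75D2 = 0x12391 → wrap carry → 0x2392
  0x2392 + 0xC444 = 0x0E7D6
  0xE7D6 + 0x49B2 = 0x13188 → wrap carry → 0x3189
One's-complement sum = 0x3189.
Checksum = ~0x3189 & 0xFFFF = 0xCE76.

CE76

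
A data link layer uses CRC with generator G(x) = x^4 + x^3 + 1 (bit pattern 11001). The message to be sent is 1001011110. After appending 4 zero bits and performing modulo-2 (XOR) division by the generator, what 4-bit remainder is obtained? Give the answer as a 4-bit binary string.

0001

Append 4 zeros: 10010111100000. Divide by 11001 (XOR where the leading bit is 1):
  pos 0: 10010 XOR 11001 = 01011
  pos 1: 10111 XOR 11001 = 01110
  pos 2: 11101 XOR 11001 = 00100
  pos 4: 10011 XOR 11001 = 01010
  pos 5: 10100 XOR 11001 = 01101
  pos 6: 11010 XOR 11001 = 00011
  pos 9: 11000 XOR 11001 = 00001
Remainder (last 4 bits) = 0001. This is the CRC / FCS.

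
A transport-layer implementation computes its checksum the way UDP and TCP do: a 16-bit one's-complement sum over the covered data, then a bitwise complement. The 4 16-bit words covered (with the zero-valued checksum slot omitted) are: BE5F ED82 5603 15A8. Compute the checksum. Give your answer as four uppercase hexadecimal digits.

One's-complement addition (fold any carry out of bit 15 back into bit 0):
  0xBE5F + 0xED82 = 0x1ABE1 → wrap carry → 0xABE2
  0xABE2 + 0x5603 = 0x101E5 → wrap carry → 0x01E6
  0x01E6 + 0x15A8 = 0x0178E
One's-complement sum = 0x178E.
Checksum = ~0x178E & 0xFFFF = 0xE871.

E871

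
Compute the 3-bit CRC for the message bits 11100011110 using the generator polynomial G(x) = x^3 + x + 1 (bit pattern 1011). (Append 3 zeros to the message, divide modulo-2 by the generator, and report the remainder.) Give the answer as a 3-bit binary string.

001

Append 3 zeros: 11100011110000. Divide by 1011 (XOR where the leading bit is 1):
  pos 0: 1110 XOR 1011 = 0101
  pos 1: 1010 XOR 1011 = 0001
  pos 4: 1011 XOR 1011 = 0000
  pos 8: 1100 XOR 1011 = 0111
  pos 9: 1110 XOR 1011 = 0101
  pos 10: 1010 XOR 1011 = 0001
Remainder (last 3 bits) = 001. This is the CRC / FCS.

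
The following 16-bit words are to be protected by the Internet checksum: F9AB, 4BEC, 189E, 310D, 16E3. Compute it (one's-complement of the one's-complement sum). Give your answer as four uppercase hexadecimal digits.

One's-complement addition (fold any carry out of bit 15 back into bit 0):
  0xF9AB + 0x4BEC = 0x14597 → wrap carry → 0x4598
  0x4598 + 0x189E = 0x05E36
  0x5E36 + 0x310D = 0x08F43
  0x8F43 + 0x16E3 = 0x0A626
One's-complement sum = 0xA626.
Checksum = ~0xA626 & 0xFFFF = 0x59D9.

59D9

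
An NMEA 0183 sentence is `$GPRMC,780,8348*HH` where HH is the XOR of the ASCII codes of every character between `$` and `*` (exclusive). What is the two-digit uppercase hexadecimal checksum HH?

73

XOR the ASCII codes of the payload characters:
  'G' = 0x47 → acc = 0x47
  'P' = 0x50 → acc = 0x17
  'R' = 0x52 → acc = 0x45
  'M' = 0x4D → acc = 0x08
  'C' = 0x43 → acc = 0x4B
  ',' = 0x2C → acc = 0x67
  '7' = 0x37 → acc = 0x50
  '8' = 0x38 → acc = 0x68
  '0' = 0x30 → acc = 0x58
  ',' = 0x2C → acc = 0x74
  '8' = 0x38 → acc = 0x4C
  '3' = 0x33 → acc = 0x7F
  '4' = 0x34 → acc = 0x4B
  '8' = 0x38 → acc = 0x73
Checksum = 0x73.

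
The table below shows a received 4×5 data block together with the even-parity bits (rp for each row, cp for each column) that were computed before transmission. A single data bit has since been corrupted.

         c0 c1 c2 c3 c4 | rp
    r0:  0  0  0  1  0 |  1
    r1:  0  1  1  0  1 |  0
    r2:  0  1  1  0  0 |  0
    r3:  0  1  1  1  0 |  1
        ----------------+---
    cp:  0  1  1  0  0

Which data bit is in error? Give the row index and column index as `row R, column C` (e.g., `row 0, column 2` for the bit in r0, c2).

Recompute each row's even parity and compare to rp:
  r0: data parity 1, sent rp 1 → ok
  r1: data parity 1, sent rp 0 → mismatch
  r2: data parity 0, sent rp 0 → ok
  r3: data parity 1, sent rp 1 → ok
Recompute each column's even parity and compare to cp:
  c0: data parity 0, sent cp 0 → ok
  c1: data parity 1, sent cp 1 → ok
  c2: data parity 1, sent cp 1 → ok
  c3: data parity 0, sent cp 0 → ok
  c4: data parity 1, sent cp 0 → mismatch
Exactly one row (r1) and one column (c4) fail → the flipped bit is at their intersection.

row 1, column 4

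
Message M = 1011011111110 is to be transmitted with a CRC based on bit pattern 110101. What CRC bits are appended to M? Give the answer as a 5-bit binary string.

10001

Append 5 zeros: 101101111111000000. Divide by 110101 (XOR where the leading bit is 1):
  pos 0: 101101 XOR 110101 = 011000
  pos 1: 110001 XOR 110101 = 000100
  pos 4: 100111 XOR 110101 = 010010
  pos 5: 100101 XOR 110101 = 010000
  pos 6: 100001 XOR 110101 = 010100
  pos 7: 101000 XOR 110101 = 011101
  pos 8: 111010 XOR 110101 = 001111
  pos 10: 111100 XOR 110101 = 001001
  pos 12: 100100 XOR 110101 = 010001
Remainder (last 5 bits) = 10001. This is the CRC / FCS.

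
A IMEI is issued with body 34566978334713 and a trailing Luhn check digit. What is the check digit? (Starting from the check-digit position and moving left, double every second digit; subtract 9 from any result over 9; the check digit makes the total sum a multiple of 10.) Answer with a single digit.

Partial digits right→left: 3 1 7 4 3 3 8 7 9 6 6 5 4 3
Double every second digit counting from the check-digit position (so the 1st, 3rd, 5th, ... of the partial from the right).
  doubled (with −9 where >9): 6 5 6 7 9 3 8 → sum 44
  kept as-is: 1 4 3 7 6 5 3 → sum 29
Total = 44 + 29 = 73.
Check digit = (10 − (73 mod 10)) mod 10 = 7.

7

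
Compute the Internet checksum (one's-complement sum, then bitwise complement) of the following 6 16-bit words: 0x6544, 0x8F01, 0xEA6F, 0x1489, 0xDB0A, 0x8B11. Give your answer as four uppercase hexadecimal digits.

One's-complement addition (fold any carry out of bit 15 back into bit 0):
  0x6544 + 0x8F01 = 0x0F445
  0xF445 + 0xEA6F = 0x1DEB4 → wrap carry → 0xDEB5
  0xDEB5 + 0x1489 = 0x0F33E
  0xF33E + 0xDB0A = 0x1CE48 → wrap carry → 0xCE49
  0xCE49 + 0x8B11 = 0x1595A → wrap carry → 0x595B
One's-complement sum = 0x595B.
Checksum = ~0x595B & 0xFFFF = 0xA6A4.

A6A4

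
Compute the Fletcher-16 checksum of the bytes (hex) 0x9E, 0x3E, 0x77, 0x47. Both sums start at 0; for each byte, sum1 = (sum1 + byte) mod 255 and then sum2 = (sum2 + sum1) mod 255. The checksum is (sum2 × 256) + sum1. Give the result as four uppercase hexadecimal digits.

Running sums (mod 255):
  after byte 0 (0x9E): sum1=158, sum2=158
  after byte 1 (0x3E): sum1=220, sum2=123
  after byte 2 (0x77): sum1=84, sum2=207
  after byte 3 (0x47): sum1=155, sum2=107
Checksum = sum2·256 + sum1 = 107·256 + 155 = 27547 = 0x6B9B.

6B9B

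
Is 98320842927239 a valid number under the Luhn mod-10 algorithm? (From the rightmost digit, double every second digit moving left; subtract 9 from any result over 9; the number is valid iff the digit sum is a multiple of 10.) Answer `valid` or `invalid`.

From the right, keep odd positions and double even positions (subtract 9 from any doubled value over 9):
  doubled (positions 2,4,...): 6 5 9 8 0 6 9 → sum 43
  kept (positions 1,3,...): 9 2 2 2 8 2 8 → sum 33
Total = 76.
76 mod 10 = 6, so the number is invalid.

invalid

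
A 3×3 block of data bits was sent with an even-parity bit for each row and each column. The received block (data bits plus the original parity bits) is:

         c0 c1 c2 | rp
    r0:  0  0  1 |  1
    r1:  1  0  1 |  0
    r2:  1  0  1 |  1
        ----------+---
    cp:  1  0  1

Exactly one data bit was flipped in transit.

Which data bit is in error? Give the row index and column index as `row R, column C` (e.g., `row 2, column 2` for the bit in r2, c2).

Recompute each row's even parity and compare to rp:
  r0: data parity 1, sent rp 1 → ok
  r1: data parity 0, sent rp 0 → ok
  r2: data parity 0, sent rp 1 → mismatch
Recompute each column's even parity and compare to cp:
  c0: data parity 0, sent cp 1 → mismatch
  c1: data parity 0, sent cp 0 → ok
  c2: data parity 1, sent cp 1 → ok
Exactly one row (r2) and one column (c0) fail → the flipped bit is at their intersection.

row 2, column 0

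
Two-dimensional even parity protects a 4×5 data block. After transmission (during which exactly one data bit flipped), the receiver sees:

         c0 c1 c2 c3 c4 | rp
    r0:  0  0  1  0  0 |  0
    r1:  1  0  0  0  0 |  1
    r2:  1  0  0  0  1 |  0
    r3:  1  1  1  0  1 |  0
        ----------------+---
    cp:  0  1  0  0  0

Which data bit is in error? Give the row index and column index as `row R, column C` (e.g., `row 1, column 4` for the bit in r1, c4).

row 0, column 0

Recompute each row's even parity and compare to rp:
  r0: data parity 1, sent rp 0 → mismatch
  r1: data parity 1, sent rp 1 → ok
  r2: data parity 0, sent rp 0 → ok
  r3: data parity 0, sent rp 0 → ok
Recompute each column's even parity and compare to cp:
  c0: data parity 1, sent cp 0 → mismatch
  c1: data parity 1, sent cp 1 → ok
  c2: data parity 0, sent cp 0 → ok
  c3: data parity 0, sent cp 0 → ok
  c4: data parity 0, sent cp 0 → ok
Exactly one row (r0) and one column (c0) fail → the flipped bit is at their intersection.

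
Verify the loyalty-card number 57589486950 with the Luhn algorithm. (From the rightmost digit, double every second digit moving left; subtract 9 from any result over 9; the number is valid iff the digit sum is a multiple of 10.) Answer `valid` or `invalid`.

From the right, keep odd positions and double even positions (subtract 9 from any doubled value over 9):
  doubled (positions 2,4,...): 1 3 8 7 5 → sum 24
  kept (positions 1,3,...): 0 9 8 9 5 5 → sum 36
Total = 60.
60 mod 10 = 0, so the number is valid.

valid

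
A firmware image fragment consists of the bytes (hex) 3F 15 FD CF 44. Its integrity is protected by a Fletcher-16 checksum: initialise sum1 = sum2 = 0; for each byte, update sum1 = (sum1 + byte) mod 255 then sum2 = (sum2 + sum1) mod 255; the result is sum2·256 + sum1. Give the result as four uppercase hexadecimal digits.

Running sums (mod 255):
  after byte 0 (3F): sum1=63, sum2=63
  after byte 1 (15): sum1=84, sum2=147
  after byte 2 (FD): sum1=82, sum2=229
  after byte 3 (CF): sum1=34, sum2=8
  after byte 4 (44): sum1=102, sum2=110
Checksum = sum2·256 + sum1 = 110·256 + 102 = 28262 = 0x6E66.

6E66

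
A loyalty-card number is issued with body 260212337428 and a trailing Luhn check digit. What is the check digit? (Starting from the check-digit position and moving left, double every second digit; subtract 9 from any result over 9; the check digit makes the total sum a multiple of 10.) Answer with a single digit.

3

Partial digits right→left: 8 2 4 7 3 3 2 1 2 0 6 2
Double every second digit counting from the check-digit position (so the 1st, 3rd, 5th, ... of the partial from the right).
  doubled (with −9 where >9): 7 8 6 4 4 3 → sum 32
  kept as-is: 2 7 3 1 0 2 → sum 15
Total = 32 + 15 = 47.
Check digit = (10 − (47 mod 10)) mod 10 = 3.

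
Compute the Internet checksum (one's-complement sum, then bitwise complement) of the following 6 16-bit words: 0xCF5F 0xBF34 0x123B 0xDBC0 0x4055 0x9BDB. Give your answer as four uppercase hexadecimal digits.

One's-complement addition (fold any carry out of bit 15 back into bit 0):
  0xCF5F + 0xBF34 = 0x18E93 → wrap carry → 0x8E94
  0x8E94 + 0x123B = 0x0A0CF
  0xA0CF + 0xDBC0 = 0x17C8F → wrap carry → 0x7C90
  0x7C90 + 0x4055 = 0x0BCE5
  0xBCE5 + 0x9BDB = 0x158C0 → wrap carry → 0x58C1
One's-complement sum = 0x58C1.
Checksum = ~0x58C1 & 0xFFFF = 0xA73E.

A73E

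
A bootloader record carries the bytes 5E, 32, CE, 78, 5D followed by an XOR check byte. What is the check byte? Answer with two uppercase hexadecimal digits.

XOR the bytes together:
  start with 0x5E
  0x5E ⊕ 0x32 = 0x6C
  0x6C ⊕ 0xCE = 0xA2
  0xA2 ⊕ 0x78 = 0xDA
  0xDA ⊕ 0x5D = 0x87

87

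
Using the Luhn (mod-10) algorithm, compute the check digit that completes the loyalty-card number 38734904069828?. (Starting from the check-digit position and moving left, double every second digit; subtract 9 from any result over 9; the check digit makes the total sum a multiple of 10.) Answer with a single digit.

8

Partial digits right→left: 8 2 8 9 6 0 4 0 9 4 3 7 8 3
Double every second digit counting from the check-digit position (so the 1st, 3rd, 5th, ... of the partial from the right).
  doubled (with −9 where >9): 7 7 3 8 9 6 7 → sum 47
  kept as-is: 2 9 0 0 4 7 3 → sum 25
Total = 47 + 25 = 72.
Check digit = (10 − (72 mod 10)) mod 10 = 8.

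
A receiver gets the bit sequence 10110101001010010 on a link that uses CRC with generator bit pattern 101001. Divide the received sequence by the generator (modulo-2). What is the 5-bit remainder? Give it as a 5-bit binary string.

01000

Modulo-2 division of 10110101001010010 by 101001:
  pos 0: 101101 XOR 101001 = 000100
  pos 3: 100010 XOR 101001 = 001011
  pos 5: 101101 XOR 101001 = 000100
  pos 8: 100010 XOR 101001 = 001011
  pos 10: 101101 XOR 101001 = 000100
Remainder = 01000 (nonzero — an error is detected).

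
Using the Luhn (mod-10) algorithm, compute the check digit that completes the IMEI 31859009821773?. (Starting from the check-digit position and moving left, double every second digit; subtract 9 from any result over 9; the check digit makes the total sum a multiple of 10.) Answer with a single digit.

Partial digits right→left: 3 7 7 1 2 8 9 0 0 9 5 8 1 3
Double every second digit counting from the check-digit position (so the 1st, 3rd, 5th, ... of the partial from the right).
  doubled (with −9 where >9): 6 5 4 9 0 1 2 → sum 27
  kept as-is: 7 1 8 0 9 8 3 → sum 36
Total = 27 + 36 = 63.
Check digit = (10 − (63 mod 10)) mod 10 = 7.

7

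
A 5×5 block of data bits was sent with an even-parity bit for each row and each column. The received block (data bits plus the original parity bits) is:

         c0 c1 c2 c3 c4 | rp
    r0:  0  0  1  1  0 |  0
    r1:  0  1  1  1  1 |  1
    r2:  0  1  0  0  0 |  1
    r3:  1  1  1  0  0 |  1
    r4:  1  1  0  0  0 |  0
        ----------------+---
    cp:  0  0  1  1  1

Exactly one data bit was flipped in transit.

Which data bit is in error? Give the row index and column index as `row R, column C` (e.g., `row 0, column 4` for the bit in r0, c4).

Recompute each row's even parity and compare to rp:
  r0: data parity 0, sent rp 0 → ok
  r1: data parity 0, sent rp 1 → mismatch
  r2: data parity 1, sent rp 1 → ok
  r3: data parity 1, sent rp 1 → ok
  r4: data parity 0, sent rp 0 → ok
Recompute each column's even parity and compare to cp:
  c0: data parity 0, sent cp 0 → ok
  c1: data parity 0, sent cp 0 → ok
  c2: data parity 1, sent cp 1 → ok
  c3: data parity 0, sent cp 1 → mismatch
  c4: data parity 1, sent cp 1 → ok
Exactly one row (r1) and one column (c3) fail → the flipped bit is at their intersection.

row 1, column 3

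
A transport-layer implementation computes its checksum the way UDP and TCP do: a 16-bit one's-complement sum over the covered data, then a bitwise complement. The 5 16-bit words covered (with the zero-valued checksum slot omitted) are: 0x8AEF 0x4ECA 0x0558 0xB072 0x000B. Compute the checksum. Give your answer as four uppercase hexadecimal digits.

One's-complement addition (fold any carry out of bit 15 back into bit 0):
  0x8AEF + 0x4ECA = 0x0D9B9
  0xD9B9 + 0x0558 = 0x0DF11
  0xDF11 + 0xB072 = 0x18F83 → wrap carry → 0x8F84
  0x8F84 + 0x000B = 0x08F8F
One's-complement sum = 0x8F8F.
Checksum = ~0x8F8F & 0xFFFF = 0x7070.

7070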